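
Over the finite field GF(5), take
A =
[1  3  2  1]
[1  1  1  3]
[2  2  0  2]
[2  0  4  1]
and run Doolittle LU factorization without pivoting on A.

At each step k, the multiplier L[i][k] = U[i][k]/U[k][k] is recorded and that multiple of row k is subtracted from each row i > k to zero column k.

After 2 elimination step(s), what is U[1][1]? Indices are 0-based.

U[1][1] = 3

[col 0] pivot 1
  R1 -= 1*R0 → (0, 3, 4, 2)  (L[1][0] := 1)
  R2 -= 2*R0 → (0, 1, 1, 0)  (L[2][0] := 2)
  R3 -= 2*R0 → (0, 4, 0, 4)  (L[3][0] := 2)
[col 1] pivot 3
  R2 -= 2*R1 → (0, 0, 3, 1)  (L[2][1] := 2)
  R3 -= 3*R1 → (0, 0, 3, 3)  (L[3][1] := 3)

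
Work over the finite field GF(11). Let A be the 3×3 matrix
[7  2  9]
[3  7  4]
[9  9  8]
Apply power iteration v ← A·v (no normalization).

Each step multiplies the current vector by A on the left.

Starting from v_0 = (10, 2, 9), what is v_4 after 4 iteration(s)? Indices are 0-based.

v_4 = (2, 2, 10)

v_0 = (10, 2, 9).
v_1 = A·v_0 = (1, 3, 4).
v_2 = A·v_1 = (5, 7, 2).
v_3 = A·v_2 = (1, 6, 3).
v_4 = A·v_3 = (2, 2, 10).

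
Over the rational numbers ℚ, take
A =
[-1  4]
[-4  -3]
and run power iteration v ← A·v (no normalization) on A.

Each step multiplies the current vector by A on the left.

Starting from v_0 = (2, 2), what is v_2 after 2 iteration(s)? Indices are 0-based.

v_2 = (-62, 18)

v_0 = (2, 2).
v_1 = A·v_0 = (6, -14).
v_2 = A·v_1 = (-62, 18).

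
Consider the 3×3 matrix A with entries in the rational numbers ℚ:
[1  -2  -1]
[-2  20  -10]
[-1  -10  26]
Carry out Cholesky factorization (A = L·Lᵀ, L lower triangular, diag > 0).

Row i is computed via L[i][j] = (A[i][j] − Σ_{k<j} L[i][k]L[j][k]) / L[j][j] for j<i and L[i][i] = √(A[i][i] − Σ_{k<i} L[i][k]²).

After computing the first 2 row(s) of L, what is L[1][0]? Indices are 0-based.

Step 1: L[0][0] = √(1) = 1.
  L[1][0] = (-2) / L[0][0] = -2.
Step 2: L[1][1] = √(16) = 4.

L[1][0] = -2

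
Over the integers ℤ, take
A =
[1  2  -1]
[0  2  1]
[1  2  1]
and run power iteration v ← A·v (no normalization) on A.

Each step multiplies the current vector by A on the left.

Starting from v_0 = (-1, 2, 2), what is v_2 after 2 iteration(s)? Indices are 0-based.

v_2 = (8, 17, 18)

v_0 = (-1, 2, 2).
v_1 = A·v_0 = (1, 6, 5).
v_2 = A·v_1 = (8, 17, 18).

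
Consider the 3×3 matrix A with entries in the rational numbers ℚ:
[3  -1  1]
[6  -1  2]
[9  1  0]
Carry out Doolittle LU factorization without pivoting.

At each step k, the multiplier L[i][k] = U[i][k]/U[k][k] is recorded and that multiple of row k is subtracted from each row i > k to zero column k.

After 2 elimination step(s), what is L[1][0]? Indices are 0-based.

[col 0] pivot 3
  R1 -= 2*R0 → (0, 1, 0)  (L[1][0] := 2)
  R2 -= 3*R0 → (0, 4, -3)  (L[2][0] := 3)
[col 1] pivot 1
  R2 -= 4*R1 → (0, 0, -3)  (L[2][1] := 4)

L[1][0] = 2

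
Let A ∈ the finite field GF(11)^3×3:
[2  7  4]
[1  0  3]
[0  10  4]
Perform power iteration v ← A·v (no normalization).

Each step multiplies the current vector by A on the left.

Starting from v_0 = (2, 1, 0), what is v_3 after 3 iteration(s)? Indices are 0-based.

v_0 = (2, 1, 0).
v_1 = A·v_0 = (0, 2, 10).
v_2 = A·v_1 = (10, 8, 5).
v_3 = A·v_2 = (8, 3, 1).

v_3 = (8, 3, 1)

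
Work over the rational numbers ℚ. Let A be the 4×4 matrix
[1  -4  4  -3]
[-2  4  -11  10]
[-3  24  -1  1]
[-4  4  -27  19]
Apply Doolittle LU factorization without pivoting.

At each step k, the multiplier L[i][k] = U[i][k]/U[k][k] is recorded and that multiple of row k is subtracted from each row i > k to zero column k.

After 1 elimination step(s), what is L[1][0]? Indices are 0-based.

L[1][0] = -2

k=0: U[0][0]=1
  eliminate (1,0): mult=-2, new row 1: (0, -4, -3, 4); set L[1][0]=-2
  eliminate (2,0): mult=-3, new row 2: (0, 12, 11, -8); set L[2][0]=-3
  eliminate (3,0): mult=-4, new row 3: (0, -12, -11, 7); set L[3][0]=-4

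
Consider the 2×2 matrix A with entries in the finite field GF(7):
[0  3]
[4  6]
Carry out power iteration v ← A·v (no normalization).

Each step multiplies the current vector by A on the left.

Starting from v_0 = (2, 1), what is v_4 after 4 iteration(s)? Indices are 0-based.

v_0 = (2, 1).
v_1 = A·v_0 = (3, 0).
v_2 = A·v_1 = (0, 5).
v_3 = A·v_2 = (1, 2).
v_4 = A·v_3 = (6, 2).

v_4 = (6, 2)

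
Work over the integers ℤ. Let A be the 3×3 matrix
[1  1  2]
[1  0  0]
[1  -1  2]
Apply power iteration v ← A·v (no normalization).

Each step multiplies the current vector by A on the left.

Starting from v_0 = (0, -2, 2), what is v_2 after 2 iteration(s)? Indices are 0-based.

v_0 = (0, -2, 2).
v_1 = A·v_0 = (2, 0, 6).
v_2 = A·v_1 = (14, 2, 14).

v_2 = (14, 2, 14)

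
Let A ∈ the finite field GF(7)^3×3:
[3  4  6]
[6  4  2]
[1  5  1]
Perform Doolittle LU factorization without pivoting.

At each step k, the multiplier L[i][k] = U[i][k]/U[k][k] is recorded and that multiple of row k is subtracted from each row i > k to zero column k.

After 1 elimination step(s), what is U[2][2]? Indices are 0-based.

k=0: U[0][0]=3
  eliminate (1,0): mult=2, new row 1: (0, 3, 4); set L[1][0]=2
  eliminate (2,0): mult=5, new row 2: (0, 6, 6); set L[2][0]=5

U[2][2] = 6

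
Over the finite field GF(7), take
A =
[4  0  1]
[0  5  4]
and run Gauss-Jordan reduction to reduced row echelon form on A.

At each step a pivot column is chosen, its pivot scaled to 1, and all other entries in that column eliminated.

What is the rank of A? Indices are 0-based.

step 1: normalize row 0 (÷4) = (1, 0, 2)
step 2: normalize row 1 (÷5) = (0, 1, 5)

rank = 2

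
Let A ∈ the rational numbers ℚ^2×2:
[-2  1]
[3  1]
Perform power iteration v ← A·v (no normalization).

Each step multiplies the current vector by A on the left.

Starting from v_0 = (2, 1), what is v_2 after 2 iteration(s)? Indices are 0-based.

v_0 = (2, 1).
v_1 = A·v_0 = (-3, 7).
v_2 = A·v_1 = (13, -2).

v_2 = (13, -2)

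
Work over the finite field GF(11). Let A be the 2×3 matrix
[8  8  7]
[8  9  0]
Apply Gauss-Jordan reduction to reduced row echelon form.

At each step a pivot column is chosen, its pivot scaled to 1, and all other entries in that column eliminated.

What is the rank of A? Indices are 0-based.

pivot(0,0)=8: scale R0 → (1, 1, 5)
  clear (1,0): R1 −= (8)R0 → (0, 1, 4)
pivot(1,1)=1: scale R1 → (0, 1, 4)
  clear (0,1): R0 −= (1)R1 → (1, 0, 1)

rank = 2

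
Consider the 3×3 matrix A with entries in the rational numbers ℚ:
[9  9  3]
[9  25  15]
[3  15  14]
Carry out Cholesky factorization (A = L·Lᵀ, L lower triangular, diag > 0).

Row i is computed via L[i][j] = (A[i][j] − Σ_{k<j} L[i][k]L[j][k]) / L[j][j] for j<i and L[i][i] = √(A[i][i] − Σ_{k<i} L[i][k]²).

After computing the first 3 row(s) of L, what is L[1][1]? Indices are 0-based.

L[1][1] = 4

Step 1: L[0][0] = √(9) = 3.
  L[1][0] = (9) / L[0][0] = 3.
Step 2: L[1][1] = √(16) = 4.
  L[2][0] = (3) / L[0][0] = 1.
  L[2][1] = (12) / L[1][1] = 3.
Step 3: L[2][2] = √(4) = 2.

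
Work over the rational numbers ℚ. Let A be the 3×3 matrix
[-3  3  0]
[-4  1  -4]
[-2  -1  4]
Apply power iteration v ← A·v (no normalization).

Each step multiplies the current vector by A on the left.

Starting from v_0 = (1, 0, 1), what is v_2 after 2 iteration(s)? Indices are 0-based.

v_0 = (1, 0, 1).
v_1 = A·v_0 = (-3, -8, 2).
v_2 = A·v_1 = (-15, -4, 22).

v_2 = (-15, -4, 22)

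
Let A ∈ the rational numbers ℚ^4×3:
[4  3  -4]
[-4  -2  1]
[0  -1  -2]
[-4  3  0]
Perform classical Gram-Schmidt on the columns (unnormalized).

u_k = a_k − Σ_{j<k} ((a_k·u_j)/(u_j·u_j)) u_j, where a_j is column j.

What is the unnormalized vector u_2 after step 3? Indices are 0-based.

u_2 = (-7/5, -6/5, -12/5, -1/5)

Step 1: u_0 = a_0 = (4, -4, 0, -4).
Step 2: u_1 = a_1 − (1/6)·u_0 = (7/3, -4/3, -1, 11/3).
Step 3: u_2 = a_2 − (-5/12)·u_0 − (-2/5)·u_1 = (-7/5, -6/5, -12/5, -1/5).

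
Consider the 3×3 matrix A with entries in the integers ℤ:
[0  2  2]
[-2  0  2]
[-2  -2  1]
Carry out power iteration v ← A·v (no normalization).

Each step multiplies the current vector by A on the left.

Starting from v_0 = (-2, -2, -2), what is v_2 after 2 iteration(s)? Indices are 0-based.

v_2 = (12, 28, 22)

v_0 = (-2, -2, -2).
v_1 = A·v_0 = (-8, 0, 6).
v_2 = A·v_1 = (12, 28, 22).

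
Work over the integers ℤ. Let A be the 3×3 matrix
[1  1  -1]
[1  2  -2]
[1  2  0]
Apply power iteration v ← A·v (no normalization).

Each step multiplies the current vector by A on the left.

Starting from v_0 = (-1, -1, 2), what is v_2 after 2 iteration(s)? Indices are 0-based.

v_0 = (-1, -1, 2).
v_1 = A·v_0 = (-4, -7, -3).
v_2 = A·v_1 = (-8, -12, -18).

v_2 = (-8, -12, -18)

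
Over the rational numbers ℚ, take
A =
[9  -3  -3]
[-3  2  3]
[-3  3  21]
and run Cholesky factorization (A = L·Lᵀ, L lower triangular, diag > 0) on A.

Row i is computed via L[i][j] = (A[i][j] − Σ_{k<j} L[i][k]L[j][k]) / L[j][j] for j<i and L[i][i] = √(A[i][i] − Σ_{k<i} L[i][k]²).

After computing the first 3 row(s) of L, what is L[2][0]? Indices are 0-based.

L[2][0] = -1

Step 1: L[0][0] = √(9) = 3.
  L[1][0] = (-3) / L[0][0] = -1.
Step 2: L[1][1] = √(1) = 1.
  L[2][0] = (-3) / L[0][0] = -1.
  L[2][1] = (2) / L[1][1] = 2.
Step 3: L[2][2] = √(16) = 4.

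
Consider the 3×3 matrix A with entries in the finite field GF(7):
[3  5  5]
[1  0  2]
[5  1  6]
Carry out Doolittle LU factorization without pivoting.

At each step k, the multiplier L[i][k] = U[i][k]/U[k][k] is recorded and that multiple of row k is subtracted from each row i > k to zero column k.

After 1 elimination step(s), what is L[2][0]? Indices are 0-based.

Step 1: pivot at (0,0) is 3.
  row1 ← row1 − (5)·row0  ⇒  L[1][0]=5, U row1=(0, 3, 5)
  row2 ← row2 − (4)·row0  ⇒  L[2][0]=4, U row2=(0, 2, 0)

L[2][0] = 4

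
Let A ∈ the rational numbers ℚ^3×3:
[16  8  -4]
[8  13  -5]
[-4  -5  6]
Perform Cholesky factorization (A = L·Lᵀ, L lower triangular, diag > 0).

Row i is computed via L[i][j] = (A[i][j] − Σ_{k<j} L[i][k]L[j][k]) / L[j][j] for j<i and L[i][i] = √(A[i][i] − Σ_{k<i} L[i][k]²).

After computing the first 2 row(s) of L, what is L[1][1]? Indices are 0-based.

L[1][1] = 3

Step 1: L[0][0] = √(16) = 4.
  L[1][0] = (8) / L[0][0] = 2.
Step 2: L[1][1] = √(9) = 3.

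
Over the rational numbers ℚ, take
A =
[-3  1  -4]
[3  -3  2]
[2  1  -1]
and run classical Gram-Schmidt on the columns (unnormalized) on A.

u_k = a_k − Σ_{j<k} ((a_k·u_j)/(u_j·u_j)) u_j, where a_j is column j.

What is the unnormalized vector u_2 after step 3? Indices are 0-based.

Step 1: u_0 = a_0 = (-3, 3, 2).
Step 2: u_1 = a_1 − (-5/11)·u_0 = (-4/11, -18/11, 21/11).
Step 3: u_2 = a_2 − (8/11)·u_0 − (-41/71)·u_1 = (-144/71, -80/71, -96/71).

u_2 = (-144/71, -80/71, -96/71)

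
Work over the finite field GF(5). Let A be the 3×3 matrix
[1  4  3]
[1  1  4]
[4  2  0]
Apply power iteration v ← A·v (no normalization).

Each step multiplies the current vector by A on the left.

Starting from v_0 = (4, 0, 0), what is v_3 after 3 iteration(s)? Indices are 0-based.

v_0 = (4, 0, 0).
v_1 = A·v_0 = (4, 4, 1).
v_2 = A·v_1 = (3, 2, 4).
v_3 = A·v_2 = (3, 1, 1).

v_3 = (3, 1, 1)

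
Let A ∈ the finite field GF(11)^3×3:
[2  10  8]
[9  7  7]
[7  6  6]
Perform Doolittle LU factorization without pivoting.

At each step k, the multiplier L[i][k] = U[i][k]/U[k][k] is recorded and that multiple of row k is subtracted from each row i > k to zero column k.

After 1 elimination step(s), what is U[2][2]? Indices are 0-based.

[col 0] pivot 2
  R1 -= 10*R0 → (0, 6, 4)  (L[1][0] := 10)
  R2 -= 9*R0 → (0, 4, 0)  (L[2][0] := 9)

U[2][2] = 0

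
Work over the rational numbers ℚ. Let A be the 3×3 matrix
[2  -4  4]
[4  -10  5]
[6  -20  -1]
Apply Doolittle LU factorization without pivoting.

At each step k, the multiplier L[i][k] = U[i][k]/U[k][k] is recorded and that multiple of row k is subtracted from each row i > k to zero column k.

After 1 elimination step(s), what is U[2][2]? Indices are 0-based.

[col 0] pivot 2
  R1 -= 2*R0 → (0, -2, -3)  (L[1][0] := 2)
  R2 -= 3*R0 → (0, -8, -13)  (L[2][0] := 3)

U[2][2] = -13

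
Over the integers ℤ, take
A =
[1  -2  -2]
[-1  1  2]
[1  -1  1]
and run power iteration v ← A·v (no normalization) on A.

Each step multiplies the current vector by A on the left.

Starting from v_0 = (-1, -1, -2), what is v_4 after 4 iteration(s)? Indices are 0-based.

v_0 = (-1, -1, -2).
v_1 = A·v_0 = (5, -4, -2).
v_2 = A·v_1 = (17, -13, 7).
v_3 = A·v_2 = (29, -16, 37).
v_4 = A·v_3 = (-13, 29, 82).

v_4 = (-13, 29, 82)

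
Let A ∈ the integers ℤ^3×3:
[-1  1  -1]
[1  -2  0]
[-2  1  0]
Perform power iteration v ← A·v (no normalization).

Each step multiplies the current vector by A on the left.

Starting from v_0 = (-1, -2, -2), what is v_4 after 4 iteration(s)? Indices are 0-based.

v_4 = (29, -32, 28)

v_0 = (-1, -2, -2).
v_1 = A·v_0 = (1, 3, 0).
v_2 = A·v_1 = (2, -5, 1).
v_3 = A·v_2 = (-8, 12, -9).
v_4 = A·v_3 = (29, -32, 28).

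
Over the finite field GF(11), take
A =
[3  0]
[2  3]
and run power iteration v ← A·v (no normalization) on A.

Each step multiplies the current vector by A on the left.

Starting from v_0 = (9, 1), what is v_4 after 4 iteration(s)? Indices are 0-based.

v_0 = (9, 1).
v_1 = A·v_0 = (5, 10).
v_2 = A·v_1 = (4, 7).
v_3 = A·v_2 = (1, 7).
v_4 = A·v_3 = (3, 1).

v_4 = (3, 1)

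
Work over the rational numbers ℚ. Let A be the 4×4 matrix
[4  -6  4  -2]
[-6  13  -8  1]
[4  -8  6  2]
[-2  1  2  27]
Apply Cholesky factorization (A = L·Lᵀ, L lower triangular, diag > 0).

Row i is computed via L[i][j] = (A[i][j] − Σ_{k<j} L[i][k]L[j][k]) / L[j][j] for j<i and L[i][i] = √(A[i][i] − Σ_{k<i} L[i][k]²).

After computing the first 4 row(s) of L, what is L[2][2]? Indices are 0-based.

Step 1: L[0][0] = √(4) = 2.
  L[1][0] = (-6) / L[0][0] = -3.
Step 2: L[1][1] = √(4) = 2.
  L[2][0] = (4) / L[0][0] = 2.
  L[2][1] = (-2) / L[1][1] = -1.
Step 3: L[2][2] = √(1) = 1.
  L[3][0] = (-2) / L[0][0] = -1.
  L[3][1] = (-2) / L[1][1] = -1.
  L[3][2] = (3) / L[2][2] = 3.
Step 4: L[3][3] = √(16) = 4.

L[2][2] = 1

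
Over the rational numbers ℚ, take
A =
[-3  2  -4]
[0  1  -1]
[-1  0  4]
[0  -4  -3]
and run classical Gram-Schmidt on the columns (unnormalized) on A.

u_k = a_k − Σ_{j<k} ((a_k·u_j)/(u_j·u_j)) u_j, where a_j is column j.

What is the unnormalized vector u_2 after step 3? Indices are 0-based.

Step 1: u_0 = a_0 = (-3, 0, -1, 0).
Step 2: u_1 = a_1 − (-3/5)·u_0 = (1/5, 1, -3/5, -4).
Step 3: u_2 = a_2 − (4/5)·u_0 − (13/29)·u_1 = (-49/29, -42/29, 147/29, -35/29).

u_2 = (-49/29, -42/29, 147/29, -35/29)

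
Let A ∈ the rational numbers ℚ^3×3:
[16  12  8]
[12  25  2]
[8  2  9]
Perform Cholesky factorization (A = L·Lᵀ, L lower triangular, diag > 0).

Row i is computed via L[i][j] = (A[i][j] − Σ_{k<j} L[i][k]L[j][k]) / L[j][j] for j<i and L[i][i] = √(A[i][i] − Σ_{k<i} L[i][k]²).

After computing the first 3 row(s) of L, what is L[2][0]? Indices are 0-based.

L[2][0] = 2

Step 1: L[0][0] = √(16) = 4.
  L[1][0] = (12) / L[0][0] = 3.
Step 2: L[1][1] = √(16) = 4.
  L[2][0] = (8) / L[0][0] = 2.
  L[2][1] = (-4) / L[1][1] = -1.
Step 3: L[2][2] = √(4) = 2.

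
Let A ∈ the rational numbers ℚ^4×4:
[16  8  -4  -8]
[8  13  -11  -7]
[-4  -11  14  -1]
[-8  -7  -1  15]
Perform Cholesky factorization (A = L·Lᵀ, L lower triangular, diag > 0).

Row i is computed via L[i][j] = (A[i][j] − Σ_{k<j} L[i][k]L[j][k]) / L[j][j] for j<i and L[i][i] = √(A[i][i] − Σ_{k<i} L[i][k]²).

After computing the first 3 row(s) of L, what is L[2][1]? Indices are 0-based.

Step 1: L[0][0] = √(16) = 4.
  L[1][0] = (8) / L[0][0] = 2.
Step 2: L[1][1] = √(9) = 3.
  L[2][0] = (-4) / L[0][0] = -1.
  L[2][1] = (-9) / L[1][1] = -3.
Step 3: L[2][2] = √(4) = 2.

L[2][1] = -3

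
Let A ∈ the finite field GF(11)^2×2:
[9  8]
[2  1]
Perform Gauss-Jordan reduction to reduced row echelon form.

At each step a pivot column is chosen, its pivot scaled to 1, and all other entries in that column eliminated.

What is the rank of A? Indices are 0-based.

rank = 2

pivot(0,0)=9: scale R0 → (1, 7)
  clear (1,0): R1 −= (2)R0 → (0, 9)
pivot(1,1)=9: scale R1 → (0, 1)
  clear (0,1): R0 −= (7)R1 → (1, 0)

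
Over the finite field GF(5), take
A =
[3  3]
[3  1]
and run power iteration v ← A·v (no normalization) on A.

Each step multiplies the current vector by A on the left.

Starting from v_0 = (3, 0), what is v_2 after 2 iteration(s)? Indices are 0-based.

v_0 = (3, 0).
v_1 = A·v_0 = (4, 4).
v_2 = A·v_1 = (4, 1).

v_2 = (4, 1)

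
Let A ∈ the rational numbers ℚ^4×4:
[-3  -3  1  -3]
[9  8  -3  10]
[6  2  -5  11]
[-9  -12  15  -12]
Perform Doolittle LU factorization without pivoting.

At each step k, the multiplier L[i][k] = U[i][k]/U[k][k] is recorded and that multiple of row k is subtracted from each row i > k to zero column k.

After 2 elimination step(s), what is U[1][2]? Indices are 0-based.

Step 1: pivot at (0,0) is -3.
  row1 ← row1 − (-3)·row0  ⇒  L[1][0]=-3, U row1=(0, -1, 0, 1)
  row2 ← row2 − (-2)·row0  ⇒  L[2][0]=-2, U row2=(0, -4, -3, 5)
  row3 ← row3 − (3)·row0  ⇒  L[3][0]=3, U row3=(0, -3, 12, -3)
Step 2: pivot at (1,1) is -1.
  row2 ← row2 − (4)·row1  ⇒  L[2][1]=4, U row2=(0, 0, -3, 1)
  row3 ← row3 − (3)·row1  ⇒  L[3][1]=3, U row3=(0, 0, 12, -6)

U[1][2] = 0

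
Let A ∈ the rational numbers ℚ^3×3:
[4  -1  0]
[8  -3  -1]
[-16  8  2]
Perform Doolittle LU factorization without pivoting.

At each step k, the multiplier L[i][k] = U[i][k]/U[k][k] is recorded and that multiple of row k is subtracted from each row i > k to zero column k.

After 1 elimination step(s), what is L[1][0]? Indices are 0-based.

k=0: U[0][0]=4
  eliminate (1,0): mult=2, new row 1: (0, -1, -1); set L[1][0]=2
  eliminate (2,0): mult=-4, new row 2: (0, 4, 2); set L[2][0]=-4

L[1][0] = 2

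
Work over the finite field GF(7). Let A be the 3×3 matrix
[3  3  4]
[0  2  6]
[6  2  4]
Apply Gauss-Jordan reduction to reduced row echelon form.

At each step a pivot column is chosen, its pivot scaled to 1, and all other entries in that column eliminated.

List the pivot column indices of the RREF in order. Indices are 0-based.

step 1: normalize row 0 (÷3) = (1, 1, 6)
  row 2: subtract 6×row0 = (0, 3, 3)
step 2: normalize row 1 (÷2) = (0, 1, 3)
  row 0: subtract 1×row1 = (1, 0, 3)
  row 2: subtract 3×row1 = (0, 0, 1)
step 3: normalize row 2 (÷1) = (0, 0, 1)
  row 0: subtract 3×row2 = (1, 0, 0)
  row 1: subtract 3×row2 = (0, 1, 0)

pivot columns: 0, 1, 2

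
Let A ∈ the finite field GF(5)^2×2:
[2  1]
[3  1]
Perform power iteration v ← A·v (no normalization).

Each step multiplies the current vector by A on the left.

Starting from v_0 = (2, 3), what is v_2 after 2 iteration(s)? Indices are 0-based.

v_2 = (3, 0)

v_0 = (2, 3).
v_1 = A·v_0 = (2, 4).
v_2 = A·v_1 = (3, 0).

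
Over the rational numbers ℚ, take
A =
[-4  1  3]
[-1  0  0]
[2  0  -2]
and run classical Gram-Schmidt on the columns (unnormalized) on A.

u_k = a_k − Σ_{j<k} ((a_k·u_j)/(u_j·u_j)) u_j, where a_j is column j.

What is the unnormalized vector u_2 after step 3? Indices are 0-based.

u_2 = (0, -4/5, -2/5)

Step 1: u_0 = a_0 = (-4, -1, 2).
Step 2: u_1 = a_1 − (-4/21)·u_0 = (5/21, -4/21, 8/21).
Step 3: u_2 = a_2 − (-16/21)·u_0 − (-1/5)·u_1 = (0, -4/5, -2/5).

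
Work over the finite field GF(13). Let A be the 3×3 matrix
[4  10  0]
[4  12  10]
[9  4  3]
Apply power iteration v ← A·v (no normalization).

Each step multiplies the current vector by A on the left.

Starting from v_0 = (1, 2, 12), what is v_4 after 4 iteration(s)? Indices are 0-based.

v_0 = (1, 2, 12).
v_1 = A·v_0 = (11, 5, 1).
v_2 = A·v_1 = (3, 10, 5).
v_3 = A·v_2 = (8, 0, 4).
v_4 = A·v_3 = (6, 7, 6).

v_4 = (6, 7, 6)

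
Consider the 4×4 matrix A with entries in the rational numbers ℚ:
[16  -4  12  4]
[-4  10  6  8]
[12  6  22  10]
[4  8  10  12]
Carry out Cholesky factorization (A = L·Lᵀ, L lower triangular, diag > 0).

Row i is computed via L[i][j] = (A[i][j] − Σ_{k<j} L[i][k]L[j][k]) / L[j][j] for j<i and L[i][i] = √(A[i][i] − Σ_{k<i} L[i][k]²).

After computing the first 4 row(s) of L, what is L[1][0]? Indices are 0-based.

L[1][0] = -1

Step 1: L[0][0] = √(16) = 4.
  L[1][0] = (-4) / L[0][0] = -1.
Step 2: L[1][1] = √(9) = 3.
  L[2][0] = (12) / L[0][0] = 3.
  L[2][1] = (9) / L[1][1] = 3.
Step 3: L[2][2] = √(4) = 2.
  L[3][0] = (4) / L[0][0] = 1.
  L[3][1] = (9) / L[1][1] = 3.
  L[3][2] = (-2) / L[2][2] = -1.
Step 4: L[3][3] = √(1) = 1.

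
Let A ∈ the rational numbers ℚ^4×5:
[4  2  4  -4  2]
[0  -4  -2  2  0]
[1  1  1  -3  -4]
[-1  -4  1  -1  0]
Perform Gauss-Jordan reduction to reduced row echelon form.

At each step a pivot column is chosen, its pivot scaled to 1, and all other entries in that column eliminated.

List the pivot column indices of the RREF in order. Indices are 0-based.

step 1: normalize row 0 (÷4) = (1, 1/2, 1, -1, 1/2)
  row 2: subtract 1×row0 = (0, 1/2, 0, -2, -9/2)
  row 3: subtract -1×row0 = (0, -7/2, 2, -2, 1/2)
step 2: normalize row 1 (÷-4) = (0, 1, 1/2, -1/2, 0)
  row 0: subtract 1/2×row1 = (1, 0, 3/4, -3/4, 1/2)
  row 2: subtract 1/2×row1 = (0, 0, -1/4, -7/4, -9/2)
  row 3: subtract -7/2×row1 = (0, 0, 15/4, -15/4, 1/2)
step 3: normalize row 2 (÷-1/4) = (0, 0, 1, 7, 18)
  row 0: subtract 3/4×row2 = (1, 0, 0, -6, -13)
  row 1: subtract 1/2×row2 = (0, 1, 0, -4, -9)
  row 3: subtract 15/4×row2 = (0, 0, 0, -30, -67)
step 4: normalize row 3 (÷-30) = (0, 0, 0, 1, 67/30)
  row 0: subtract -6×row3 = (1, 0, 0, 0, 2/5)
  row 1: subtract -4×row3 = (0, 1, 0, 0, -1/15)
  row 2: subtract 7×row3 = (0, 0, 1, 0, 71/30)

pivot columns: 0, 1, 2, 3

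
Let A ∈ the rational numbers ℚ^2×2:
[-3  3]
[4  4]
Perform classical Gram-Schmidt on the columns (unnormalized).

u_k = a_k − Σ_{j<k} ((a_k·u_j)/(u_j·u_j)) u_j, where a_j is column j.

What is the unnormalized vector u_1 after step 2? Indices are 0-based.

u_1 = (96/25, 72/25)

Step 1: u_0 = a_0 = (-3, 4).
Step 2: u_1 = a_1 − (7/25)·u_0 = (96/25, 72/25).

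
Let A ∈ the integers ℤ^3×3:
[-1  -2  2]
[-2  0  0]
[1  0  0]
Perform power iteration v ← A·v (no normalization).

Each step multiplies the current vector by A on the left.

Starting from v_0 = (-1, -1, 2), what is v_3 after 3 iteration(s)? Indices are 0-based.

v_0 = (-1, -1, 2).
v_1 = A·v_0 = (7, 2, -1).
v_2 = A·v_1 = (-13, -14, 7).
v_3 = A·v_2 = (55, 26, -13).

v_3 = (55, 26, -13)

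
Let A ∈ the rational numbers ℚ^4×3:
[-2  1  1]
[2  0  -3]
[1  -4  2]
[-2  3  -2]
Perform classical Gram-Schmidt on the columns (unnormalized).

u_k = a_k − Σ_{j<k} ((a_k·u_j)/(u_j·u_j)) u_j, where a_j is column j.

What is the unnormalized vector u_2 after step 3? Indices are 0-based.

Step 1: u_0 = a_0 = (-2, 2, 1, -2).
Step 2: u_1 = a_1 − (-12/13)·u_0 = (-11/13, 24/13, -40/13, 15/13).
Step 3: u_2 = a_2 − (-2/13)·u_0 − (-193/194)·u_1 = (-29/194, -83/97, -88/97, -225/194).

u_2 = (-29/194, -83/97, -88/97, -225/194)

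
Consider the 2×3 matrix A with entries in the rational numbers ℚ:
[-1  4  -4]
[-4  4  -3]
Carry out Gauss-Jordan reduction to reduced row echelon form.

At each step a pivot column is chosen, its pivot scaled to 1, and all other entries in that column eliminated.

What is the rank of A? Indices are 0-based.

step 1: normalize row 0 (÷-1) = (1, -4, 4)
  row 1: subtract -4×row0 = (0, -12, 13)
step 2: normalize row 1 (÷-12) = (0, 1, -13/12)
  row 0: subtract -4×row1 = (1, 0, -1/3)

rank = 2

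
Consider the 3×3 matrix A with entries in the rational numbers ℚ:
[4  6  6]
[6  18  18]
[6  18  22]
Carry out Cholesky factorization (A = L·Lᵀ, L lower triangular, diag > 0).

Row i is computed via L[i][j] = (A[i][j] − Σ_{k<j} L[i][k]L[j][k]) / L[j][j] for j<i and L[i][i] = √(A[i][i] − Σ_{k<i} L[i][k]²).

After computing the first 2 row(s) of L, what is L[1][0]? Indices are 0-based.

Step 1: L[0][0] = √(4) = 2.
  L[1][0] = (6) / L[0][0] = 3.
Step 2: L[1][1] = √(9) = 3.

L[1][0] = 3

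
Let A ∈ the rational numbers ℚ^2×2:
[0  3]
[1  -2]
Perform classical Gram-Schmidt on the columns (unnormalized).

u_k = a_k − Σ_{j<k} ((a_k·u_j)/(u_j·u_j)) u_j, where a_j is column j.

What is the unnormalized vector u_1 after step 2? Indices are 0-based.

Step 1: u_0 = a_0 = (0, 1).
Step 2: u_1 = a_1 − (-2)·u_0 = (3, 0).

u_1 = (3, 0)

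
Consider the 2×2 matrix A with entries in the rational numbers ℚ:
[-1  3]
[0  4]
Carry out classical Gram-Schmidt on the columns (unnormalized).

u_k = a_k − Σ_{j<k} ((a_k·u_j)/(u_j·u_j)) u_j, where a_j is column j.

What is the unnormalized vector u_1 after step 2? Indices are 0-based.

Step 1: u_0 = a_0 = (-1, 0).
Step 2: u_1 = a_1 − (-3)·u_0 = (0, 4).

u_1 = (0, 4)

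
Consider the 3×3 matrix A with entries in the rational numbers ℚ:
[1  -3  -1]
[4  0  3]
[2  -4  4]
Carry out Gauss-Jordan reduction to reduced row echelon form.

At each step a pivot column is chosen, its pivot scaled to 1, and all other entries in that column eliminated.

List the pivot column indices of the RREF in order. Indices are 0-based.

pivot columns: 0, 1, 2

step 1: normalize row 0 (÷1) = (1, -3, -1)
  row 1: subtract 4×row0 = (0, 12, 7)
  row 2: subtract 2×row0 = (0, 2, 6)
step 2: normalize row 1 (÷12) = (0, 1, 7/12)
  row 0: subtract -3×row1 = (1, 0, 3/4)
  row 2: subtract 2×row1 = (0, 0, 29/6)
step 3: normalize row 2 (÷29/6) = (0, 0, 1)
  row 0: subtract 3/4×row2 = (1, 0, 0)
  row 1: subtract 7/12×row2 = (0, 1, 0)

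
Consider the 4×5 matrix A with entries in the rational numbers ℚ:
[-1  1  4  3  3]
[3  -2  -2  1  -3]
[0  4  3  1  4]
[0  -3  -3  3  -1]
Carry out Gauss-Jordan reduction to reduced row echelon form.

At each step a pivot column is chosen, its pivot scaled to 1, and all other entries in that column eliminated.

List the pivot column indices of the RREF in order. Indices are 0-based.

pivot columns: 0, 1, 2, 3

step 1: normalize row 0 (÷-1) = (1, -1, -4, -3, -3)
  row 1: subtract 3×row0 = (0, 1, 10, 10, 6)
step 2: normalize row 1 (÷1) = (0, 1, 10, 10, 6)
  row 0: subtract -1×row1 = (1, 0, 6, 7, 3)
  row 2: subtract 4×row1 = (0, 0, -37, -39, -20)
  row 3: subtract -3×row1 = (0, 0, 27, 33, 17)
step 3: normalize row 2 (÷-37) = (0, 0, 1, 39/37, 20/37)
  row 0: subtract 6×row2 = (1, 0, 0, 25/37, -9/37)
  row 1: subtract 10×row2 = (0, 1, 0, -20/37, 22/37)
  row 3: subtract 27×row2 = (0, 0, 0, 168/37, 89/37)
step 4: normalize row 3 (÷168/37) = (0, 0, 0, 1, 89/168)
  row 0: subtract 25/37×row3 = (1, 0, 0, 0, -101/168)
  row 1: subtract -20/37×row3 = (0, 1, 0, 0, 37/42)
  row 2: subtract 39/37×row3 = (0, 0, 1, 0, -1/56)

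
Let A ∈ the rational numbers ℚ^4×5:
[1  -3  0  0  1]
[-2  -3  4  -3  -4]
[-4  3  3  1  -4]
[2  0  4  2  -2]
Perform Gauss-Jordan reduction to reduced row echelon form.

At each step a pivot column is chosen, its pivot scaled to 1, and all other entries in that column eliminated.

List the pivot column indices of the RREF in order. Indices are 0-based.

[1] R0 /= 1  ⇒  (1, -3, 0, 0, 1)
     R1 -= -2·R0  ⇒  (0, -9, 4, -3, -2)
     R2 -= -4·R0  ⇒  (0, -9, 3, 1, 0)
     R3 -= 2·R0  ⇒  (0, 6, 4, 2, -4)
[2] R1 /= -9  ⇒  (0, 1, -4/9, 1/3, 2/9)
     R0 -= -3·R1  ⇒  (1, 0, -4/3, 1, 5/3)
     R2 -= -9·R1  ⇒  (0, 0, -1, 4, 2)
     R3 -= 6·R1  ⇒  (0, 0, 20/3, 0, -16/3)
[3] R2 /= -1  ⇒  (0, 0, 1, -4, -2)
     R0 -= -4/3·R2  ⇒  (1, 0, 0, -13/3, -1)
     R1 -= -4/9·R2  ⇒  (0, 1, 0, -13/9, -2/3)
     R3 -= 20/3·R2  ⇒  (0, 0, 0, 80/3, 8)
[4] R3 /= 80/3  ⇒  (0, 0, 0, 1, 3/10)
     R0 -= -13/3·R3  ⇒  (1, 0, 0, 0, 3/10)
     R1 -= -13/9·R3  ⇒  (0, 1, 0, 0, -7/30)
     R2 -= -4·R3  ⇒  (0, 0, 1, 0, -4/5)

pivot columns: 0, 1, 2, 3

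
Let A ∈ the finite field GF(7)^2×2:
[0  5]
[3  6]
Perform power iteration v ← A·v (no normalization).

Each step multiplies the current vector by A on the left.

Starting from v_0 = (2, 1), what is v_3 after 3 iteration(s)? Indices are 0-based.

v_0 = (2, 1).
v_1 = A·v_0 = (5, 5).
v_2 = A·v_1 = (4, 3).
v_3 = A·v_2 = (1, 2).

v_3 = (1, 2)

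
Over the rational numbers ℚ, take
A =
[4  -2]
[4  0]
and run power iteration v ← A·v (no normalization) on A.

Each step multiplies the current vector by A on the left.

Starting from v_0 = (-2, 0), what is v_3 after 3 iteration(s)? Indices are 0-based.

v_0 = (-2, 0).
v_1 = A·v_0 = (-8, -8).
v_2 = A·v_1 = (-16, -32).
v_3 = A·v_2 = (0, -64).

v_3 = (0, -64)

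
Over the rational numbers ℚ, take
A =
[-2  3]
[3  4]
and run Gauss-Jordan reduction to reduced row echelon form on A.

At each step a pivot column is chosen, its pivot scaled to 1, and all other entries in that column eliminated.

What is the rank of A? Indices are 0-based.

[1] R0 /= -2  ⇒  (1, -3/2)
     R1 -= 3·R0  ⇒  (0, 17/2)
[2] R1 /= 17/2  ⇒  (0, 1)
     R0 -= -3/2·R1  ⇒  (1, 0)

rank = 2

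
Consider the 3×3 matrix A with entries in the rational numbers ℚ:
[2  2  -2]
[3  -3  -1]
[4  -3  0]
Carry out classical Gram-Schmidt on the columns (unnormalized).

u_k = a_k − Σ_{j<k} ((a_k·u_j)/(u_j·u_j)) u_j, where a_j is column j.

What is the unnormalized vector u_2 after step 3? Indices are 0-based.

u_2 = (-60/349, -280/349, 240/349)

Step 1: u_0 = a_0 = (2, 3, 4).
Step 2: u_1 = a_1 − (-17/29)·u_0 = (92/29, -36/29, -19/29).
Step 3: u_2 = a_2 − (-7/29)·u_0 − (-148/349)·u_1 = (-60/349, -280/349, 240/349).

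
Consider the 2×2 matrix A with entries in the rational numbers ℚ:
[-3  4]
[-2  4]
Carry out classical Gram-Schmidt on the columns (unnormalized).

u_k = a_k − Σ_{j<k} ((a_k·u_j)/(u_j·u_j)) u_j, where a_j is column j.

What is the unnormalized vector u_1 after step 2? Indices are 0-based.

Step 1: u_0 = a_0 = (-3, -2).
Step 2: u_1 = a_1 − (-20/13)·u_0 = (-8/13, 12/13).

u_1 = (-8/13, 12/13)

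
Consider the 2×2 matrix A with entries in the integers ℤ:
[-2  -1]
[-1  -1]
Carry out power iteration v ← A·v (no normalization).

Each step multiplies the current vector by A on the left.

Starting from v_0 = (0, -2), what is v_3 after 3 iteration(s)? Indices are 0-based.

v_3 = (16, 10)

v_0 = (0, -2).
v_1 = A·v_0 = (2, 2).
v_2 = A·v_1 = (-6, -4).
v_3 = A·v_2 = (16, 10).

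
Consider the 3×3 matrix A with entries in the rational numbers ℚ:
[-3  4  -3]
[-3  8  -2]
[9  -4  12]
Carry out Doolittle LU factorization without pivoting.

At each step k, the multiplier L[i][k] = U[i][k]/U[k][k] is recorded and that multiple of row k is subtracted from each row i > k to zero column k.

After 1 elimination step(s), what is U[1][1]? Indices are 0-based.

[col 0] pivot -3
  R1 -= 1*R0 → (0, 4, 1)  (L[1][0] := 1)
  R2 -= -3*R0 → (0, 8, 3)  (L[2][0] := -3)

U[1][1] = 4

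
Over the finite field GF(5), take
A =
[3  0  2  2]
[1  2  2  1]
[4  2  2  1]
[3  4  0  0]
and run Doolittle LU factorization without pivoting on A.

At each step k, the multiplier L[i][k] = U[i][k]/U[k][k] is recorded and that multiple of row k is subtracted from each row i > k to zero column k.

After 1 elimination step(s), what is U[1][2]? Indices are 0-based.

[col 0] pivot 3
  R1 -= 2*R0 → (0, 2, 3, 2)  (L[1][0] := 2)
  R2 -= 3*R0 → (0, 2, 1, 0)  (L[2][0] := 3)
  R3 -= 1*R0 → (0, 4, 3, 3)  (L[3][0] := 1)

U[1][2] = 3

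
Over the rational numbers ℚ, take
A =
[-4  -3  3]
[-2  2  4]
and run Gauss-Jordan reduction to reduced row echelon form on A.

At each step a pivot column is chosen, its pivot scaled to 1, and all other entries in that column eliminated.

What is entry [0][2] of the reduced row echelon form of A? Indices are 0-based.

pivot(0,0)=-4: scale R0 → (1, 3/4, -3/4)
  clear (1,0): R1 −= (-2)R0 → (0, 7/2, 5/2)
pivot(1,1)=7/2: scale R1 → (0, 1, 5/7)
  clear (0,1): R0 −= (3/4)R1 → (1, 0, -9/7)

M[0][2] = -9/7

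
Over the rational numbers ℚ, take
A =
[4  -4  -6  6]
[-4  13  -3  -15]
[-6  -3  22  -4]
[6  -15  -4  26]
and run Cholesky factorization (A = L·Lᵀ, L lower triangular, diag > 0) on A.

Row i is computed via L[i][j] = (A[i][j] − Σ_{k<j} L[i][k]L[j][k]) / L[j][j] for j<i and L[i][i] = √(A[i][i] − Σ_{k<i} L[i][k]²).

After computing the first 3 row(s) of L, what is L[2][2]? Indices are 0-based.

L[2][2] = 2

Step 1: L[0][0] = √(4) = 2.
  L[1][0] = (-4) / L[0][0] = -2.
Step 2: L[1][1] = √(9) = 3.
  L[2][0] = (-6) / L[0][0] = -3.
  L[2][1] = (-9) / L[1][1] = -3.
Step 3: L[2][2] = √(4) = 2.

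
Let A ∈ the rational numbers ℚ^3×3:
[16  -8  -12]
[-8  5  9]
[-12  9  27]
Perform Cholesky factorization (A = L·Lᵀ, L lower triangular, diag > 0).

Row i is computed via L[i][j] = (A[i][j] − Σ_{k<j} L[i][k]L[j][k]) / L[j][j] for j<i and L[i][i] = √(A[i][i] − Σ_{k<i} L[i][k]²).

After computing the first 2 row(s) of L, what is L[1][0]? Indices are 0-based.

L[1][0] = -2

Step 1: L[0][0] = √(16) = 4.
  L[1][0] = (-8) / L[0][0] = -2.
Step 2: L[1][1] = √(1) = 1.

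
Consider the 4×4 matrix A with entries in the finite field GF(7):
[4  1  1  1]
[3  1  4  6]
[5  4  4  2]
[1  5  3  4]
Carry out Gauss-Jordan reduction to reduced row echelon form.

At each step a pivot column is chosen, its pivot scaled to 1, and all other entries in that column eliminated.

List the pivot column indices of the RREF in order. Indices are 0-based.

step 1: normalize row 0 (÷4) = (1, 2, 2, 2)
  row 1: subtract 3×row0 = (0, 2, 5, 0)
  row 2: subtract 5×row0 = (0, 1, 1, 6)
  row 3: subtract 1×row0 = (0, 3, 1, 2)
step 2: normalize row 1 (÷2) = (0, 1, 6, 0)
  row 0: subtract 2×row1 = (1, 0, 4, 2)
  row 2: subtract 1×row1 = (0, 0, 2, 6)
  row 3: subtract 3×row1 = (0, 0, 4, 2)
step 3: normalize row 2 (÷2) = (0, 0, 1, 3)
  row 0: subtract 4×row2 = (1, 0, 0, 4)
  row 1: subtract 6×row2 = (0, 1, 0, 3)
  row 3: subtract 4×row2 = (0, 0, 0, 4)
step 4: normalize row 3 (÷4) = (0, 0, 0, 1)
  row 0: subtract 4×row3 = (1, 0, 0, 0)
  row 1: subtract 3×row3 = (0, 1, 0, 0)
  row 2: subtract 3×row3 = (0, 0, 1, 0)

pivot columns: 0, 1, 2, 3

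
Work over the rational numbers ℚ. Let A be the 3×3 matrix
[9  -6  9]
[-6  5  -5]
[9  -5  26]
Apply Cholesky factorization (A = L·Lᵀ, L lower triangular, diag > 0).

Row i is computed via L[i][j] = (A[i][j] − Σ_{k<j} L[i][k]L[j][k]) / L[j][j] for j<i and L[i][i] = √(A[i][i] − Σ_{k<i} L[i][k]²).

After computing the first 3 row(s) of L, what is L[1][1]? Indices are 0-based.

Step 1: L[0][0] = √(9) = 3.
  L[1][0] = (-6) / L[0][0] = -2.
Step 2: L[1][1] = √(1) = 1.
  L[2][0] = (9) / L[0][0] = 3.
  L[2][1] = (1) / L[1][1] = 1.
Step 3: L[2][2] = √(16) = 4.

L[1][1] = 1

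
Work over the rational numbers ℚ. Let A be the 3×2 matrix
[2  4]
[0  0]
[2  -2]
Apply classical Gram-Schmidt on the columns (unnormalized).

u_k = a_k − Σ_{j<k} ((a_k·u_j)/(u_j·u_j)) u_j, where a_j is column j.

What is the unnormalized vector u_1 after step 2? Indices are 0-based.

u_1 = (3, 0, -3)

Step 1: u_0 = a_0 = (2, 0, 2).
Step 2: u_1 = a_1 − (1/2)·u_0 = (3, 0, -3).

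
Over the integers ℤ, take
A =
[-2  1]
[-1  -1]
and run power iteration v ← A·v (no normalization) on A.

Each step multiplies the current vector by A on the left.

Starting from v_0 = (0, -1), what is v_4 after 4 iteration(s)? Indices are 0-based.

v_4 = (9, 9)

v_0 = (0, -1).
v_1 = A·v_0 = (-1, 1).
v_2 = A·v_1 = (3, 0).
v_3 = A·v_2 = (-6, -3).
v_4 = A·v_3 = (9, 9).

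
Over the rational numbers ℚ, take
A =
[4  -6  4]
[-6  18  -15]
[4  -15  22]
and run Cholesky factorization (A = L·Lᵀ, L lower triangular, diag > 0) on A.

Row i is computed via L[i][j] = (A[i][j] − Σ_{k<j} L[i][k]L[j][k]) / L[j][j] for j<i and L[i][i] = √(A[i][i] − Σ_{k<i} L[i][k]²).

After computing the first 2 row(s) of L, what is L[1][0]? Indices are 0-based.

L[1][0] = -3

Step 1: L[0][0] = √(4) = 2.
  L[1][0] = (-6) / L[0][0] = -3.
Step 2: L[1][1] = √(9) = 3.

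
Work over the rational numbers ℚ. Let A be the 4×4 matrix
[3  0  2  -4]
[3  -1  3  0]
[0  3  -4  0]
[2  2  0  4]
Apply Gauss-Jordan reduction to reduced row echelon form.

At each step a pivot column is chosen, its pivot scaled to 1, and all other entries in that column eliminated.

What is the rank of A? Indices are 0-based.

pivot(0,0)=3: scale R0 → (1, 0, 2/3, -4/3)
  clear (1,0): R1 −= (3)R0 → (0, -1, 1, 4)
  clear (3,0): R3 −= (2)R0 → (0, 2, -4/3, 20/3)
pivot(1,1)=-1: scale R1 → (0, 1, -1, -4)
  clear (2,1): R2 −= (3)R1 → (0, 0, -1, 12)
  clear (3,1): R3 −= (2)R1 → (0, 0, 2/3, 44/3)
pivot(2,2)=-1: scale R2 → (0, 0, 1, -12)
  clear (0,2): R0 −= (2/3)R2 → (1, 0, 0, 20/3)
  clear (1,2): R1 −= (-1)R2 → (0, 1, 0, -16)
  clear (3,2): R3 −= (2/3)R2 → (0, 0, 0, 68/3)
pivot(3,3)=68/3: scale R3 → (0, 0, 0, 1)
  clear (0,3): R0 −= (20/3)R3 → (1, 0, 0, 0)
  clear (1,3): R1 −= (-16)R3 → (0, 1, 0, 0)
  clear (2,3): R2 −= (-12)R3 → (0, 0, 1, 0)

rank = 4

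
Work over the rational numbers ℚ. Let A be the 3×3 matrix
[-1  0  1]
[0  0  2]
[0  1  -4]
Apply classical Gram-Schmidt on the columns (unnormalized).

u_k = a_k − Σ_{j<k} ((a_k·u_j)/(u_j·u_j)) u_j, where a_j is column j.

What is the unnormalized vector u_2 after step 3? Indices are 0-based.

u_2 = (0, 2, 0)

Step 1: u_0 = a_0 = (-1, 0, 0).
Step 2: u_1 = a_1 − (0)·u_0 = (0, 0, 1).
Step 3: u_2 = a_2 − (-1)·u_0 − (-4)·u_1 = (0, 2, 0).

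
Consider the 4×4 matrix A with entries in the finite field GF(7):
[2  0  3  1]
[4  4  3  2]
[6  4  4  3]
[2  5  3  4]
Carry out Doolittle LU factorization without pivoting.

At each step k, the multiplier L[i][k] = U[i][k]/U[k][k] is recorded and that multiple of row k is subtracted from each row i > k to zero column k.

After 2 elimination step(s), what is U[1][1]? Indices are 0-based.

Step 1: pivot at (0,0) is 2.
  row1 ← row1 − (2)·row0  ⇒  L[1][0]=2, U row1=(0, 4, 4, 0)
  row2 ← row2 − (3)·row0  ⇒  L[2][0]=3, U row2=(0, 4, 2, 0)
  row3 ← row3 − (1)·row0  ⇒  L[3][0]=1, U row3=(0, 5, 0, 3)
Step 2: pivot at (1,1) is 4.
  row2 ← row2 − (1)·row1  ⇒  L[2][1]=1, U row2=(0, 0, 5, 0)
  row3 ← row3 − (3)·row1  ⇒  L[3][1]=3, U row3=(0, 0, 2, 3)

U[1][1] = 4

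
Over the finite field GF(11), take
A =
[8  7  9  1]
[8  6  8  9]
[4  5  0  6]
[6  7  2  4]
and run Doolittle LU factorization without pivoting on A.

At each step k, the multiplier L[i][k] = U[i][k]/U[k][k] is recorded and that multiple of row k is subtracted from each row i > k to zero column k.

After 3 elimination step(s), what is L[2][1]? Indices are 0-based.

L[2][1] = 4

[col 0] pivot 8
  R1 -= 1*R0 → (0, 10, 10, 8)  (L[1][0] := 1)
  R2 -= 6*R0 → (0, 7, 1, 0)  (L[2][0] := 6)
  R3 -= 9*R0 → (0, 10, 9, 6)  (L[3][0] := 9)
[col 1] pivot 10
  R2 -= 4*R1 → (0, 0, 5, 1)  (L[2][1] := 4)
  R3 -= 1*R1 → (0, 0, 10, 9)  (L[3][1] := 1)
[col 2] pivot 5
  R3 -= 2*R2 → (0, 0, 0, 7)  (L[3][2] := 2)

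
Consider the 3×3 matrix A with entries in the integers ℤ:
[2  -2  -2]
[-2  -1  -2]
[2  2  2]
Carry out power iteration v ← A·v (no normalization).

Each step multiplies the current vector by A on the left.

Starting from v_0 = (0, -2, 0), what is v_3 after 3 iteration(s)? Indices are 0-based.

v_3 = (20, -30, 28)

v_0 = (0, -2, 0).
v_1 = A·v_0 = (4, 2, -4).
v_2 = A·v_1 = (12, -2, 4).
v_3 = A·v_2 = (20, -30, 28).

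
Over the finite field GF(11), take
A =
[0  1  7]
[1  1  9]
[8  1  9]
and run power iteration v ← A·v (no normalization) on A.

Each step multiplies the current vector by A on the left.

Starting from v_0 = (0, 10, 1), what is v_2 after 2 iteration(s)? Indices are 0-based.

v_2 = (9, 9, 7)

v_0 = (0, 10, 1).
v_1 = A·v_0 = (6, 8, 8).
v_2 = A·v_1 = (9, 9, 7).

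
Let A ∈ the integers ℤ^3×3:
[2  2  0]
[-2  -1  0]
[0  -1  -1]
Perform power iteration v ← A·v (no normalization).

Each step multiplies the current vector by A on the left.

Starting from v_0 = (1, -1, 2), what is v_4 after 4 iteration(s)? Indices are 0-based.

v_4 = (2, 1, 0)

v_0 = (1, -1, 2).
v_1 = A·v_0 = (0, -1, -1).
v_2 = A·v_1 = (-2, 1, 2).
v_3 = A·v_2 = (-2, 3, -3).
v_4 = A·v_3 = (2, 1, 0).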